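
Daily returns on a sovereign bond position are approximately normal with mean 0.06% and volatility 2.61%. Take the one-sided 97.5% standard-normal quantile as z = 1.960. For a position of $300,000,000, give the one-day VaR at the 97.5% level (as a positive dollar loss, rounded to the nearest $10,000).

$15,170,000

VaR = −μ + z·σ = −(0.06%) + 1.960 × 2.61% = 5.056%.
On $300,000,000: 0.05056 × $300,000,000 = $15,168,000.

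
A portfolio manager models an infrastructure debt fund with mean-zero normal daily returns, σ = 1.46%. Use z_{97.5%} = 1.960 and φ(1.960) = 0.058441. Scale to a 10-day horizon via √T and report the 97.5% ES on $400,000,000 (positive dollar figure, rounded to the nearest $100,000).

$43,200,000

σ_{10d} = 1.46% × √10 = 4.617%.
ES multiplier = φ(z)/(1−α) = 0.058441/0.025 = 2.338.
ES = 4.617% × 2.338 = 10.795%; on $400,000,000: $43,180,000.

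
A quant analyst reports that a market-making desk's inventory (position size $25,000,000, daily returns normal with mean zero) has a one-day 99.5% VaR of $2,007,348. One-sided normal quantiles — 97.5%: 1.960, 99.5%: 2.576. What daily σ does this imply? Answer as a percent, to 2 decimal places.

VaR as a fraction: $2,007,348 / $25,000,000 = 8.029%.
σ = VaR / z = 8.029% / 2.576 = 3.117%.

3.12%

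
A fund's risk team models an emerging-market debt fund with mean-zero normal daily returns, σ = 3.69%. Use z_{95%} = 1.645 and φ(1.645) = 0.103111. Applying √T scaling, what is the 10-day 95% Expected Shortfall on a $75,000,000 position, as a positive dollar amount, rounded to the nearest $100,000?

$18,000,000

σ_{10d} = 3.69% × √10 = 11.669%.
ES multiplier = φ(z)/(1−α) = 0.103111/0.05 = 2.062.
ES = 11.669% × 2.062 = 24.061%; on $75,000,000: $18,045,750.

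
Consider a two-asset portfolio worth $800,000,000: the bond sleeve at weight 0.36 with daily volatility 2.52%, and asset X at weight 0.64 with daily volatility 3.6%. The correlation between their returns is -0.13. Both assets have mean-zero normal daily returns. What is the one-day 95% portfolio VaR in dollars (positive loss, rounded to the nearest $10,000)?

σ_p² = 0.36²·2.52² + 0.64²·3.6² + 2·-0.13·0.36·0.64·2.52·3.6 = 5.5880 (%²).
σ_p = √5.5880 = 2.364%.
At 95%, z = 1.645.
VaR = 1.645 × 2.364% = 3.889%; on $800,000,000 that is $31,112,000.

$31,110,000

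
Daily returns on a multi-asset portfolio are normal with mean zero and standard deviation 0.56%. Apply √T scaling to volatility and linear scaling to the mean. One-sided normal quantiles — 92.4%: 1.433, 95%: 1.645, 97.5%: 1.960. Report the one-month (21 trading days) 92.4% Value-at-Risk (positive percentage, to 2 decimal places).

3.68%

σ_{21d} = 0.56% × √21 = 2.566%.
VaR = 1.433 × 2.566% = 3.677%.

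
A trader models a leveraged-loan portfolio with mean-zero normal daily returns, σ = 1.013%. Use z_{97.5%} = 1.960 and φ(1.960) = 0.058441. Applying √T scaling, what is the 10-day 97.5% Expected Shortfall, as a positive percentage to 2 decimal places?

σ_{10d} = 1.013% × √10 = 3.203%.
ES multiplier = φ(z)/(1−α) = 0.058441/0.025 = 2.338.
ES = 3.203% × 2.338 = 7.489%.

7.49%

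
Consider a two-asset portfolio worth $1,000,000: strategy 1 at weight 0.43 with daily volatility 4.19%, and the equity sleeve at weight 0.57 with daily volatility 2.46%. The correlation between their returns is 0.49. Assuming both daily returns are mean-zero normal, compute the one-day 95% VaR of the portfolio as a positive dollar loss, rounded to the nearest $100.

σ_p² = 0.43²·4.19² + 0.57²·2.46² + 2·0.49·0.43·0.57·4.19·2.46 = 7.6881 (%²).
σ_p = √7.6881 = 2.773%.
At 95%, z = 1.645.
VaR = 1.645 × 2.773% = 4.562%; on $1,000,000 that is $45,620.

$45,600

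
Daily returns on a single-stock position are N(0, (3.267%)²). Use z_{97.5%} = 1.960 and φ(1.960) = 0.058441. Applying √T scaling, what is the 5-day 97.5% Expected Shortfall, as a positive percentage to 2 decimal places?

17.08%

σ_{5d} = 3.267% × √5 = 7.305%.
ES multiplier = φ(z)/(1−α) = 0.058441/0.025 = 2.338.
ES = 7.305% × 2.338 = 17.079%.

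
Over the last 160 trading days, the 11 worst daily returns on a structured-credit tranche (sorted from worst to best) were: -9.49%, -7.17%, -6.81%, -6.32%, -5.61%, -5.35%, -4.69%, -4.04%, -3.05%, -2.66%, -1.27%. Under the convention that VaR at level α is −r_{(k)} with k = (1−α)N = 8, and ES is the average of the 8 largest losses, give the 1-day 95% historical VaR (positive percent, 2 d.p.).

4.04%

k = 8; the 8th lowest return is -4.04%, so VaR = 4.04%.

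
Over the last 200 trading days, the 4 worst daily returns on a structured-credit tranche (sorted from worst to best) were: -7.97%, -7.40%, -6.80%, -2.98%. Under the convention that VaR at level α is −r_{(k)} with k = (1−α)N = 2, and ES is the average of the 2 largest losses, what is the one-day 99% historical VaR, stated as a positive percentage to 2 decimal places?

k = 2; the 2nd lowest return is -7.40%, so VaR = 7.40%.

7.40%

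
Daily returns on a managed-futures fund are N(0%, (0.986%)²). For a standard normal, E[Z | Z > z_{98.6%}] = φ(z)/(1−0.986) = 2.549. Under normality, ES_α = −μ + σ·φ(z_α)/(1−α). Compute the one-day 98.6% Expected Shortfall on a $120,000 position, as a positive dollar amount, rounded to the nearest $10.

ES = 0.986% × 2.549 = 2.513%.
On $120,000: 0.02513 × $120,000 = $3,016.

$3,020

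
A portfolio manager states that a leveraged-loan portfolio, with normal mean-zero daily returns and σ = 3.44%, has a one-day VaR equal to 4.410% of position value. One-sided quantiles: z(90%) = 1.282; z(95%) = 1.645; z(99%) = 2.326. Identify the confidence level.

Implied z = VaR/σ = 4.410 / 3.44 = 1.282.
This matches z(90%) = 1.282.

90%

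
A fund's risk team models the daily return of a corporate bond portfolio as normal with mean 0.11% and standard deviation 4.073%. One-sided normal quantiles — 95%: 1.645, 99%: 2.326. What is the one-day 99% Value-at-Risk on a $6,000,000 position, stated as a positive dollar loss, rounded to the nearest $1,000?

VaR = −μ + z·σ = −(0.11%) + 2.326 × 4.073% = 9.364%.
On $6,000,000: 0.09364 × $6,000,000 = $561,840.

$562,000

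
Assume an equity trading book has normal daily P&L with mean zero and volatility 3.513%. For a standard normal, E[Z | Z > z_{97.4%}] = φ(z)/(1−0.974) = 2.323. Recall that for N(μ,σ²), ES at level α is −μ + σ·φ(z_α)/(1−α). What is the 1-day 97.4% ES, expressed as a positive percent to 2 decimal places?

ES = 3.513% × 2.323 = 8.161%.

8.16%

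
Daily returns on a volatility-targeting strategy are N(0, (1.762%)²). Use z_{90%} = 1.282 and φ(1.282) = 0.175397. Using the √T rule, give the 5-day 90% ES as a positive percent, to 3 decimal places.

σ_{5d} = 1.762% × √5 = 3.940%.
ES multiplier = φ(z)/(1−α) = 0.175397/0.1 = 1.754.
ES = 3.940% × 1.754 = 6.911%.

6.911%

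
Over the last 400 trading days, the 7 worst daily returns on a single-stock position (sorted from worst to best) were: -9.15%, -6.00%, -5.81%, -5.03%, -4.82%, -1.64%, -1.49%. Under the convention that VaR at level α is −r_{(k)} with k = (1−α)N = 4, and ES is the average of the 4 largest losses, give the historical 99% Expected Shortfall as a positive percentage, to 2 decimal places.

6.50%

The 4 worst returns sum to -25.99%.
ES = −(-25.99%) / 4 = 6.4975% ≈ 6.50%.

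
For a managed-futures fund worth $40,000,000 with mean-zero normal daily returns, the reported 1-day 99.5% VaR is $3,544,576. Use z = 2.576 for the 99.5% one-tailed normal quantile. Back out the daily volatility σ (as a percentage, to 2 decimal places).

3.44%

VaR as a fraction: $3,544,576 / $40,000,000 = 8.861%.
σ = VaR / z = 8.861% / 2.576 = 3.440%.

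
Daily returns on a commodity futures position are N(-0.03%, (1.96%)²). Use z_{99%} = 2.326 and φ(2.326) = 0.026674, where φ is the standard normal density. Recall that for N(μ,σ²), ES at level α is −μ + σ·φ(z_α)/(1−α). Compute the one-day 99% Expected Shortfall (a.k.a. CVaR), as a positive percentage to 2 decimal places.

5.26%

Tail multiplier: φ(z)/(1−α) = 0.026674 / 0.01 = 2.667.
ES = −(-0.03%) + 1.96% × 2.667 = 5.257%.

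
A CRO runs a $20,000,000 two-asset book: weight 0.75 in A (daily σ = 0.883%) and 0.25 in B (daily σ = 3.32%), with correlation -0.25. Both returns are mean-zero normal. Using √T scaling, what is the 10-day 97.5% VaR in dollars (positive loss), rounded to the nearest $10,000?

σ_p = √(0.75²·0.883² + 0.25²·3.32² + 2·-0.25·0.75·0.25·0.883·3.32) = 0.923%.
σ_{10d} = 0.923% × √10 = 2.919%.
z(97.5%) = 1.960.
VaR = 1.960 × 2.919% = 5.721%; on $20,000,000 that is $1,144,200.

$1,140,000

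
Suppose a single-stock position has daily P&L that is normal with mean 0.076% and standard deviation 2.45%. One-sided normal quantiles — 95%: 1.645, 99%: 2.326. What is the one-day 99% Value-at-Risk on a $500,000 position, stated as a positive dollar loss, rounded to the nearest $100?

$28,100

VaR = −μ + z·σ = −(0.076%) + 2.326 × 2.45% = 5.623%.
On $500,000: 0.05623 × $500,000 = $28,115.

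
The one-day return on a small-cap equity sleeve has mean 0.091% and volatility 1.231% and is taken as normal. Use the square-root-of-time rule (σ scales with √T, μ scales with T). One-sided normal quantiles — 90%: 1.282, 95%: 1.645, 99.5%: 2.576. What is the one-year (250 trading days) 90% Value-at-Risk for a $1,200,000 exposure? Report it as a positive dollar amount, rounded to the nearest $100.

$26,400

σ_{250d} = 1.231% × √250 = 19.464%; μ_{250d} = 250 × 0.091% = 22.750%.
VaR = −(22.750%) + 1.282 × 19.464% = 2.203%.
On $1,200,000: 0.02203 × $1,200,000 = $26,436.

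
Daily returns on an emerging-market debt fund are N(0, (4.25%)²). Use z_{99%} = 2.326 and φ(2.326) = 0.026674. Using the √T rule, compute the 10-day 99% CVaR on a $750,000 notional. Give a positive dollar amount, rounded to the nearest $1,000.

σ_{10d} = 4.25% × √10 = 13.440%.
ES multiplier = φ(z)/(1−α) = 0.026674/0.01 = 2.667.
ES = 13.440% × 2.667 = 35.844%; on $750,000: $268,830.

$269,000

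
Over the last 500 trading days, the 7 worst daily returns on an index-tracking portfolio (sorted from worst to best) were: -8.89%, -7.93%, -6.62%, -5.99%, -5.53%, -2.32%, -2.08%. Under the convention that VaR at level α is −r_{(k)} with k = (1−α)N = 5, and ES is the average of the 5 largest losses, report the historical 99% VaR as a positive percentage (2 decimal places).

5.53%

k = 5; the 5th lowest return is -5.53%, so VaR = 5.53%.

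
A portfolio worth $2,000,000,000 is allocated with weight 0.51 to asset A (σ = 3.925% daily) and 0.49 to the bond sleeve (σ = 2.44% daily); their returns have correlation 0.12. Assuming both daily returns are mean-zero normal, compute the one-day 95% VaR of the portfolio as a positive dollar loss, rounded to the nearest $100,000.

$80,700,000

σ_p² = 0.51²·3.925² + 0.49²·2.44² + 2·0.12·0.51·0.49·3.925·2.44 = 6.0109 (%²).
σ_p = √6.0109 = 2.452%.
At 95%, z = 1.645.
VaR = 1.645 × 2.452% = 4.034%; on $2,000,000,000 that is $80,680,000.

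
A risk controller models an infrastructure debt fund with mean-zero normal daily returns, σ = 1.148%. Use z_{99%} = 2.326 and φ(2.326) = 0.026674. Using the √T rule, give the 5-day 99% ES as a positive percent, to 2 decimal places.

6.85%

σ_{5d} = 1.148% × √5 = 2.567%.
ES multiplier = φ(z)/(1−α) = 0.026674/0.01 = 2.667.
ES = 2.567% × 2.667 = 6.846%.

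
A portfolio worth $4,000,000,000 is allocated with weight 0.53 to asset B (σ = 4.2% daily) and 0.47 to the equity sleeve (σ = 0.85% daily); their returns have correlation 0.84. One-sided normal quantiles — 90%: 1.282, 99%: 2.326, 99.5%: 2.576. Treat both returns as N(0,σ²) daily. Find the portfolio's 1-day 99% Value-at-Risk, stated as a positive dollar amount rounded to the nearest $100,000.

$239,200,000

σ_p² = 0.53²·4.2² + 0.47²·0.85² + 2·0.84·0.53·0.47·4.2·0.85 = 6.6087 (%²).
σ_p = √6.6087 = 2.571%.
VaR = 2.326 × 2.571% = 5.980%; on $4,000,000,000 that is $239,200,000.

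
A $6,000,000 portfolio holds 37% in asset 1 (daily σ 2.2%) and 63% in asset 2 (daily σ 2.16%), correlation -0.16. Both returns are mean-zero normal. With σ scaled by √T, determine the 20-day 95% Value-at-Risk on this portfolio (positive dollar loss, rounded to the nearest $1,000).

σ_p = √(0.37²·2.2² + 0.63²·2.16² + 2·-0.16·0.37·0.63·2.2·2.16) = 1.470%.
σ_{20d} = 1.470% × √20 = 6.574%.
z(95%) = 1.645.
VaR = 1.645 × 6.574% = 10.814%; on $6,000,000 that is $648,840.

$649,000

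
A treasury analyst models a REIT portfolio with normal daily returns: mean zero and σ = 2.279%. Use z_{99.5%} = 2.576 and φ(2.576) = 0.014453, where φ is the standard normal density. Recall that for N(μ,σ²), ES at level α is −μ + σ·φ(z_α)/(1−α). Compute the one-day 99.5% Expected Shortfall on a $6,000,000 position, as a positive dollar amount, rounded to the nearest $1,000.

Tail multiplier: φ(z)/(1−α) = 0.014453 / 0.005 = 2.891.
ES = 2.279% × 2.891 = 6.589%.
On $6,000,000: 0.06589 × $6,000,000 = $395,340.

$395,000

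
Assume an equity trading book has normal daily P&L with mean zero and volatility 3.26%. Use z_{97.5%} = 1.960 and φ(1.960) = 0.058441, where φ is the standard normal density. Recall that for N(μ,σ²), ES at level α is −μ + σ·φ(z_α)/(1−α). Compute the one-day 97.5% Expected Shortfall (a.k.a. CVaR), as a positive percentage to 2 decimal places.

Tail multiplier: φ(z)/(1−α) = 0.058441 / 0.025 = 2.338.
ES = 3.26% × 2.338 = 7.622%.

7.62%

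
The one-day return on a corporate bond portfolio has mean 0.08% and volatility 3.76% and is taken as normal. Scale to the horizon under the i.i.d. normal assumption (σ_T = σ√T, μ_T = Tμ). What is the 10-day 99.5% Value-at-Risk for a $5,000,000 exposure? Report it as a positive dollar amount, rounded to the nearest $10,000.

At 99.5%, z = 2.576.
σ_{10d} = 3.76% × √10 = 11.890%; μ_{10d} = 10 × 0.08% = 0.800%.
VaR = −(0.800%) + 2.576 × 11.890% = 29.829%.
On $5,000,000: 0.29829 × $5,000,000 = $1,491,450.

$1,490,000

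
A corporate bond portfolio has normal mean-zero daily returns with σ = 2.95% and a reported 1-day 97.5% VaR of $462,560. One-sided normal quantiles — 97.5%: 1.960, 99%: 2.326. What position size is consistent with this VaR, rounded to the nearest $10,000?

$8,000,000

VaR as a fraction of value: z·σ = 1.960 × 2.95% = 5.782%.
Position = $462,560 / 0.05782 = $8,000,000.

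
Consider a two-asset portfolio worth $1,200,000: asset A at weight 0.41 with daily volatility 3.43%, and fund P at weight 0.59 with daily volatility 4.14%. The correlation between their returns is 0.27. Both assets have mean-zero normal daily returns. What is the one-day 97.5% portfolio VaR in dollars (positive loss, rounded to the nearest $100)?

σ_p² = 0.41²·3.43² + 0.59²·4.14² + 2·0.27·0.41·0.59·3.43·4.14 = 9.7989 (%²).
σ_p = √9.7989 = 3.130%.
At 97.5%, z = 1.960.
VaR = 1.960 × 3.130% = 6.135%; on $1,200,000 that is $73,620.

$73,600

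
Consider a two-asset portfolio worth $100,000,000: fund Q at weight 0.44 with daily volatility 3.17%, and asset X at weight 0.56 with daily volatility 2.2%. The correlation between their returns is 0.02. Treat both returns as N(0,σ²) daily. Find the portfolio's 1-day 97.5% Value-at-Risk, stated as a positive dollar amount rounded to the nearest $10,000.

σ_p² = 0.44²·3.17² + 0.56²·2.2² + 2·0.02·0.44·0.56·3.17·2.2 = 3.5320 (%²).
σ_p = √3.5320 = 1.879%.
At 97.5%, z = 1.960.
VaR = 1.960 × 1.879% = 3.683%; on $100,000,000 that is $3,683,000.

$3,680,000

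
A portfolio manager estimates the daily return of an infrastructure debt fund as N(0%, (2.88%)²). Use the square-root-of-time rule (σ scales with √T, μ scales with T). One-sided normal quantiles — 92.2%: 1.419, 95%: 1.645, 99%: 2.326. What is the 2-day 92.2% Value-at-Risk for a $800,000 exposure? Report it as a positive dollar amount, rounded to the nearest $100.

σ_{2d} = 2.88% × √2 = 4.073%.
VaR = 1.419 × 4.073% = 5.780%.
On $800,000: 0.05780 × $800,000 = $46,240.

$46,200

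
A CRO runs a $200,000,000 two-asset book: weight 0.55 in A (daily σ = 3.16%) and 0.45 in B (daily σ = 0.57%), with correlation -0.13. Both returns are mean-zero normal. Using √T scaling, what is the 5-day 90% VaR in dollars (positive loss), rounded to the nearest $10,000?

σ_p = √(0.55²·3.16² + 0.45²·0.57² + 2·-0.13·0.55·0.45·3.16·0.57) = 1.724%.
σ_{5d} = 1.724% × √5 = 3.855%.
z(90%) = 1.282.
VaR = 1.282 × 3.855% = 4.942%; on $200,000,000 that is $9,884,000.

$9,880,000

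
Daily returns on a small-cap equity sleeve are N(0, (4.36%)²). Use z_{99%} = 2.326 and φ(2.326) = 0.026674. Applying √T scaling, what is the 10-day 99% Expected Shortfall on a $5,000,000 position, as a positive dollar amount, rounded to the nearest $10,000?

σ_{10d} = 4.36% × √10 = 13.788%.
ES multiplier = φ(z)/(1−α) = 0.026674/0.01 = 2.667.
ES = 13.788% × 2.667 = 36.773%; on $5,000,000: $1,838,650.

$1,840,000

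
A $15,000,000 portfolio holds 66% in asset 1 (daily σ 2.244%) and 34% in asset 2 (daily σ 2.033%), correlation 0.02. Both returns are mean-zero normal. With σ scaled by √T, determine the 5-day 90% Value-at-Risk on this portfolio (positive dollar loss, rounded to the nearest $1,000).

$708,000

σ_p = √(0.66²·2.244² + 0.34²·2.033² + 2·0.02·0.66·0.34·2.244·2.033) = 1.647%.
σ_{5d} = 1.647% × √5 = 3.683%.
z(90%) = 1.282.
VaR = 1.282 × 3.683% = 4.722%; on $15,000,000 that is $708,300.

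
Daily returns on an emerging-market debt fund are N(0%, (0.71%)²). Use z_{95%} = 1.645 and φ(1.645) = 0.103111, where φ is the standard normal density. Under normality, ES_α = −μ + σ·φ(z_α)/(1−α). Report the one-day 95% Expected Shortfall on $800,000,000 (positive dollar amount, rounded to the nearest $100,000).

Tail multiplier: φ(z)/(1−α) = 0.103111 / 0.05 = 2.062.
ES = 0.71% × 2.062 = 1.464%.
On $800,000,000: 0.01464 × $800,000,000 = $11,712,000.

$11,700,000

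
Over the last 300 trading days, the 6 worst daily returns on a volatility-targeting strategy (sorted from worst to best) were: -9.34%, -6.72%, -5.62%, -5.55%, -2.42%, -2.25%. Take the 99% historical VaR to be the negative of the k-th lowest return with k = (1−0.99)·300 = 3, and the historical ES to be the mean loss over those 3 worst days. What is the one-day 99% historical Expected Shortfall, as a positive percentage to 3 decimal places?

The 3 worst returns sum to -21.68%.
ES = −(-21.68%) / 3 = 7.2266…% ≈ 7.227%.

7.227%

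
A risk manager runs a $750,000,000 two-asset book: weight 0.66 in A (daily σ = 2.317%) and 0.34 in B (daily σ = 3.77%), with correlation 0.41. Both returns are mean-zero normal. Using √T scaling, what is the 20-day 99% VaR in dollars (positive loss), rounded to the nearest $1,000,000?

σ_p = √(0.66²·2.317² + 0.34²·3.77² + 2·0.41·0.66·0.34·2.317·3.77) = 2.364%.
σ_{20d} = 2.364% × √20 = 10.572%.
z(99%) = 2.326.
VaR = 2.326 × 10.572% = 24.590%; on $750,000,000 that is $184,425,000.

$184,000,000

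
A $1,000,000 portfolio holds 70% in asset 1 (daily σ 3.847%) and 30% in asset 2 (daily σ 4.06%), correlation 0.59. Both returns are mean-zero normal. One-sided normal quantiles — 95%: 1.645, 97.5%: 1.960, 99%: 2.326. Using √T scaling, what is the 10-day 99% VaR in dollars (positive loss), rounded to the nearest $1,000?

$261,000

σ_p = √(0.7²·3.847² + 0.3²·4.06² + 2·0.59·0.7·0.3·3.847·4.06) = 3.550%.
σ_{10d} = 3.550% × √10 = 11.226%.
VaR = 2.326 × 11.226% = 26.112%; on $1,000,000 that is $261,120.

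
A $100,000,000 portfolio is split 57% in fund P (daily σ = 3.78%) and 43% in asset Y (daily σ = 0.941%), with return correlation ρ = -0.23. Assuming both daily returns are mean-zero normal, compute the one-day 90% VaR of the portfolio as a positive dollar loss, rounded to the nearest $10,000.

$2,690,000

σ_p² = 0.57²·3.78² + 0.43²·0.941² + 2·-0.23·0.57·0.43·3.78·0.941 = 4.4050 (%²).
σ_p = √4.4050 = 2.099%.
At 90%, z = 1.282.
VaR = 1.282 × 2.099% = 2.691%; on $100,000,000 that is $2,691,000.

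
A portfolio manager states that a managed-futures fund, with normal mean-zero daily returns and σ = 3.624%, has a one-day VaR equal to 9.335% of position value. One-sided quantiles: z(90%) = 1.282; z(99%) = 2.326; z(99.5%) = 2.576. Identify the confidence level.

99.5%

Implied z = VaR/σ = 9.335 / 3.624 = 2.576.
This matches z(99.5%) = 2.576.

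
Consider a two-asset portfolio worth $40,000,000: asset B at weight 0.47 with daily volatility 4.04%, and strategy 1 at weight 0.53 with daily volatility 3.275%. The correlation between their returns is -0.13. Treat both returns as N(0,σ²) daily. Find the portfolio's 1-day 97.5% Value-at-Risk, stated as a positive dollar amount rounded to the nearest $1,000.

σ_p² = 0.47²·4.04² + 0.53²·3.275² + 2·-0.13·0.47·0.53·4.04·3.275 = 5.7614 (%²).
σ_p = √5.7614 = 2.400%.
At 97.5%, z = 1.960.
VaR = 1.960 × 2.400% = 4.704%; on $40,000,000 that is $1,881,600.

$1,882,000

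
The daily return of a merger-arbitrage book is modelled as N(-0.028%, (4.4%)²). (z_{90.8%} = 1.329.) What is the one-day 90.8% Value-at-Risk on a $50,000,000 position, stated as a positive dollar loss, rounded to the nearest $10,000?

VaR = −μ + z·σ = −(-0.028%) + 1.329 × 4.4% = 5.876%.
On $50,000,000: 0.05876 × $50,000,000 = $2,938,000.

$2,940,000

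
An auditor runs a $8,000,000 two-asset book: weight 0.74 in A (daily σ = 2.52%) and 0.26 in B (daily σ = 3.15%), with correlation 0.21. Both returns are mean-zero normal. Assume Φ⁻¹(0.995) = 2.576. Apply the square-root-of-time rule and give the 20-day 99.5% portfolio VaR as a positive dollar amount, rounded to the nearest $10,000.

σ_p = √(0.74²·2.52² + 0.26²·3.15² + 2·0.21·0.74·0.26·2.52·3.15) = 2.189%.
σ_{20d} = 2.189% × √20 = 9.790%.
VaR = 2.576 × 9.790% = 25.219%; on $8,000,000 that is $2,017,520.

$2,020,000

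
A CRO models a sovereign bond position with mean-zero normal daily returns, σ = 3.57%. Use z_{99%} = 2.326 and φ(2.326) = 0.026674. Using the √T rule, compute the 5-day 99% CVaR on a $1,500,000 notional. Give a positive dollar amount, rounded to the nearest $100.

$319,400

σ_{5d} = 3.57% × √5 = 7.983%.
ES multiplier = φ(z)/(1−α) = 0.026674/0.01 = 2.667.
ES = 7.983% × 2.667 = 21.291%; on $1,500,000: $319,365.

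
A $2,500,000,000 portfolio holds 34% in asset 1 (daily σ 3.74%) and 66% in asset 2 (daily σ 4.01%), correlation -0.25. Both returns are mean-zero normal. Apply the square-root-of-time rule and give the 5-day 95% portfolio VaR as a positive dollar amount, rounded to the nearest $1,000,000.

σ_p = √(0.34²·3.74² + 0.66²·4.01² + 2·-0.25·0.34·0.66·3.74·4.01) = 2.634%.
σ_{5d} = 2.634% × √5 = 5.890%.
z(95%) = 1.645.
VaR = 1.645 × 5.890% = 9.689%; on $2,500,000,000 that is $242,225,000.

$242,000,000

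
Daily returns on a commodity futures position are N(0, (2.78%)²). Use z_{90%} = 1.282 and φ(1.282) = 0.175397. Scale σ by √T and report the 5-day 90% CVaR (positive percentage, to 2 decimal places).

10.90%

σ_{5d} = 2.78% × √5 = 6.216%.
ES multiplier = φ(z)/(1−α) = 0.175397/0.1 = 1.754.
ES = 6.216% × 1.754 = 10.903%.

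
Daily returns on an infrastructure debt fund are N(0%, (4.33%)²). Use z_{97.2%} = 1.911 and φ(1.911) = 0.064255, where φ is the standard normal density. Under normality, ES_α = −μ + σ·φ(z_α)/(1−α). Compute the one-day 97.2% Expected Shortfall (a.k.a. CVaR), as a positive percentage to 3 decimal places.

9.937%

Tail multiplier: φ(z)/(1−α) = 0.064255 / 0.028 = 2.295.
ES = 4.33% × 2.295 = 9.937%.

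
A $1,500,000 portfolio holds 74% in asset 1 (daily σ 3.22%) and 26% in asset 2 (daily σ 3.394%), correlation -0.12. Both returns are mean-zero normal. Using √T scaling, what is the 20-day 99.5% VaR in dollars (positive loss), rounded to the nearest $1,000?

$422,000

σ_p = √(0.74²·3.22² + 0.26²·3.394² + 2·-0.12·0.74·0.26·3.22·3.394) = 2.440%.
σ_{20d} = 2.440% × √20 = 10.912%.
z(99.5%) = 2.576.
VaR = 2.576 × 10.912% = 28.109%; on $1,500,000 that is $421,635.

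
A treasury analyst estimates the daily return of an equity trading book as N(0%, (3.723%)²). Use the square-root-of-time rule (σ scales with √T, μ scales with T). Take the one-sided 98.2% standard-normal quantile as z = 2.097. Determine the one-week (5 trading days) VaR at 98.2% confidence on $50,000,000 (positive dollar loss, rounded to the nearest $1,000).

$8,729,000

σ_{5d} = 3.723% × √5 = 8.325%.
VaR = 2.097 × 8.325% = 17.458%.
On $50,000,000: 0.17458 × $50,000,000 = $8,729,000.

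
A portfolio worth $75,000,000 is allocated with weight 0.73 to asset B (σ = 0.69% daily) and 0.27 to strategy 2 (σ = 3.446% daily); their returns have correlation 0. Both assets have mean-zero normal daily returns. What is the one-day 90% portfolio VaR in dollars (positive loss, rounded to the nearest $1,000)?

$1,017,000

σ_p² = 0.73²·0.69² + 0.27²·3.446² + 2·0·0.73·0.27·0.69·3.446 = 1.1194 (%²).
σ_p = √1.1194 = 1.058%.
At 90%, z = 1.282.
VaR = 1.282 × 1.058% = 1.356%; on $75,000,000 that is $1,017,000.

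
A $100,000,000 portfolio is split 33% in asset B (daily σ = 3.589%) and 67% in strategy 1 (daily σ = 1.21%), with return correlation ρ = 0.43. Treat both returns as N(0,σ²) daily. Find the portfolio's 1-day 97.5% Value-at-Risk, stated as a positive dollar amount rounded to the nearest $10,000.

σ_p² = 0.33²·3.589² + 0.67²·1.21² + 2·0.43·0.33·0.67·3.589·1.21 = 2.8857 (%²).
σ_p = √2.8857 = 1.699%.
At 97.5%, z = 1.960.
VaR = 1.960 × 1.699% = 3.330%; on $100,000,000 that is $3,330,000.

$3,330,000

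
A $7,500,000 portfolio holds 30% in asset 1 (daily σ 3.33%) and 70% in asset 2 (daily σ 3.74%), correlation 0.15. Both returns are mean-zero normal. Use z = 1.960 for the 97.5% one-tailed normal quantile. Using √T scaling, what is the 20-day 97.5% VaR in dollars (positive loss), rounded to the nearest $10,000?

$1,930,000

σ_p = √(0.3²·3.33² + 0.7²·3.74² + 2·0.15·0.3·0.7·3.33·3.74) = 2.939%.
σ_{20d} = 2.939% × √20 = 13.144%.
VaR = 1.960 × 13.144% = 25.762%; on $7,500,000 that is $1,932,150.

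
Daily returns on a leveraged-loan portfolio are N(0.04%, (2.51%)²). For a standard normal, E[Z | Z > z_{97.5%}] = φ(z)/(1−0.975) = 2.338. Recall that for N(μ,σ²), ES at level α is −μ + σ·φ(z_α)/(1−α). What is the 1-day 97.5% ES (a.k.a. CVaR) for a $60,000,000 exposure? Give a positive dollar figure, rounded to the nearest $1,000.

$3,497,000

ES = −(0.04%) + 2.51% × 2.338 = 5.828%.
On $60,000,000: 0.05828 × $60,000,000 = $3,496,800.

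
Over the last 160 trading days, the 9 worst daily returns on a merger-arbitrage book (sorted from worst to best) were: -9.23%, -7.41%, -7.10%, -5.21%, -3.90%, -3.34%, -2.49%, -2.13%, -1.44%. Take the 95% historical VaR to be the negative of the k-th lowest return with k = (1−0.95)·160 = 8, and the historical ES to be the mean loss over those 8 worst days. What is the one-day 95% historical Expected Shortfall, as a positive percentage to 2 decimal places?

The 8 worst returns sum to -40.81%.
ES = −(-40.81%) / 8 = 5.10125% ≈ 5.10%.

5.10%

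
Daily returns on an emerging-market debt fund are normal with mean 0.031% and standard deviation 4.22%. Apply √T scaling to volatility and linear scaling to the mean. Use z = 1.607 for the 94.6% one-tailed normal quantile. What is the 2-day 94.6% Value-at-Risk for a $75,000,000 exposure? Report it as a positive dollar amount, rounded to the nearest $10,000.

$7,150,000

σ_{2d} = 4.22% × √2 = 5.968%; μ_{2d} = 2 × 0.031% = 0.062%.
VaR = −(0.062%) + 1.607 × 5.968% = 9.529%.
On $75,000,000: 0.09529 × $75,000,000 = $7,146,750.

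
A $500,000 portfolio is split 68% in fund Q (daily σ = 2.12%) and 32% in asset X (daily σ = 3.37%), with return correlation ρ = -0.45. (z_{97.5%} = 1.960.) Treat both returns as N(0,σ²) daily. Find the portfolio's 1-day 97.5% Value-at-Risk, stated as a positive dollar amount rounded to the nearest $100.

$13,300

σ_p² = 0.68²·2.12² + 0.32²·3.37² + 2·-0.45·0.68·0.32·2.12·3.37 = 1.8420 (%²).
σ_p = √1.8420 = 1.357%.
VaR = 1.960 × 1.357% = 2.660%; on $500,000 that is $13,300.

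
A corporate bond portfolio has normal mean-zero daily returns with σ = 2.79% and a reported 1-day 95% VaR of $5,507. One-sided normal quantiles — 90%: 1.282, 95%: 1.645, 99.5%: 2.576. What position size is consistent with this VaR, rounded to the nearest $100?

VaR as a fraction of value: z·σ = 1.645 × 2.79% = 4.58955%.
Position = $5,507 / 0.0458955 = $119,990.

$120,000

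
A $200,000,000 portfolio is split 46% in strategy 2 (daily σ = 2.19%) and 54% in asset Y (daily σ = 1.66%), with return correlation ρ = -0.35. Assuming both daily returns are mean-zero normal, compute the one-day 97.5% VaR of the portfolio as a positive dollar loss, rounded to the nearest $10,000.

$4,270,000

σ_p² = 0.46²·2.19² + 0.54²·1.66² + 2·-0.35·0.46·0.54·2.19·1.66 = 1.1863 (%²).
σ_p = √1.1863 = 1.089%.
At 97.5%, z = 1.960.
VaR = 1.960 × 1.089% = 2.134%; on $200,000,000 that is $4,268,000.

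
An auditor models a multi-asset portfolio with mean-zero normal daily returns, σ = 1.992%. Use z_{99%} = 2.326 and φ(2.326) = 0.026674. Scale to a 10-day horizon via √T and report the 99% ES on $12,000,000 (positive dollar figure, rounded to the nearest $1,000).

σ_{10d} = 1.992% × √10 = 6.299%.
ES multiplier = φ(z)/(1−α) = 0.026674/0.01 = 2.667.
ES = 6.299% × 2.667 = 16.799%; on $12,000,000: $2,015,880.

$2,016,000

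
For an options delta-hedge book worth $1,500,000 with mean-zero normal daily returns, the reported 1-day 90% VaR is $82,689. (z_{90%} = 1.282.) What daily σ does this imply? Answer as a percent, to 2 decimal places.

4.30%

VaR as a fraction: $82,689 / $1,500,000 = 5.513%.
σ = VaR / z = 5.513% / 1.282 = 4.300%.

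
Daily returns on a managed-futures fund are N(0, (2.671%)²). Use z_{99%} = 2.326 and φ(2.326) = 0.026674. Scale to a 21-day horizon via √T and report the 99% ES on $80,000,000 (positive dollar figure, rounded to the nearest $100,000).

$26,100,000

σ_{21d} = 2.671% × √21 = 12.240%.
ES multiplier = φ(z)/(1−α) = 0.026674/0.01 = 2.667.
ES = 12.240% × 2.667 = 32.644%; on $80,000,000: $26,115,200.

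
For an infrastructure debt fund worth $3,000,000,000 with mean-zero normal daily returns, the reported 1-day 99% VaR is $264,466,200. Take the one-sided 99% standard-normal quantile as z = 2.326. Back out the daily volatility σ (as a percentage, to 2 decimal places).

VaR as a fraction: $264,466,200 / $3,000,000,000 = 8.816%.
σ = VaR / z = 8.816% / 2.326 = 3.790%.

3.79%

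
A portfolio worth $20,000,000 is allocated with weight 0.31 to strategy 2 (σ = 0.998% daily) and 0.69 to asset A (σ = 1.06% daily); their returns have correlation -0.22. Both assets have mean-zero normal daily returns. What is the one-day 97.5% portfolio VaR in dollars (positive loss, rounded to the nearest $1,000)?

$286,000

σ_p² = 0.31²·0.998² + 0.69²·1.06² + 2·-0.22·0.31·0.69·0.998·1.06 = 0.5311 (%²).
σ_p = √0.5311 = 0.729%.
At 97.5%, z = 1.960.
VaR = 1.960 × 0.729% = 1.429%; on $20,000,000 that is $285,800.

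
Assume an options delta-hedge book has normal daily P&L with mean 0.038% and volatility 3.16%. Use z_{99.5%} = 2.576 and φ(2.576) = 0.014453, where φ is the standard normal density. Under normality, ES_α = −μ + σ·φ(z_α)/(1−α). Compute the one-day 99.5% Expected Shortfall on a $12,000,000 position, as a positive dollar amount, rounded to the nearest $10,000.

Tail multiplier: φ(z)/(1−α) = 0.014453 / 0.005 = 2.891.
ES = −(0.038%) + 3.16% × 2.891 = 9.098%.
On $12,000,000: 0.09098 × $12,000,000 = $1,091,760.

$1,090,000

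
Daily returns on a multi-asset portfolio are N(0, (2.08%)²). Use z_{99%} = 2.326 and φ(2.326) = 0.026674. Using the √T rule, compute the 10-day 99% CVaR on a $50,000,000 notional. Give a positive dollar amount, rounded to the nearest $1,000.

$8,772,000

σ_{10d} = 2.08% × √10 = 6.578%.
ES multiplier = φ(z)/(1−α) = 0.026674/0.01 = 2.667.
ES = 6.578% × 2.667 = 17.544%; on $50,000,000: $8,772,000.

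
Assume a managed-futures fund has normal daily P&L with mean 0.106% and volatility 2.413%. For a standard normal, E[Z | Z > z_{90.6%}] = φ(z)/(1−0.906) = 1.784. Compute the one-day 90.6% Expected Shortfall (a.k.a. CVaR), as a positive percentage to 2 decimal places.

ES = −(0.106%) + 2.413% × 1.784 = 4.199%.

4.20%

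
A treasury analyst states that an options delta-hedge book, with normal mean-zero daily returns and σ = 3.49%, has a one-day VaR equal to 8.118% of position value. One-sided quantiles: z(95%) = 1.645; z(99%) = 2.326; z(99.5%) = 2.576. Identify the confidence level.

99%

Implied z = VaR/σ = 8.118 / 3.49 = 2.326.
This matches z(99%) = 2.326.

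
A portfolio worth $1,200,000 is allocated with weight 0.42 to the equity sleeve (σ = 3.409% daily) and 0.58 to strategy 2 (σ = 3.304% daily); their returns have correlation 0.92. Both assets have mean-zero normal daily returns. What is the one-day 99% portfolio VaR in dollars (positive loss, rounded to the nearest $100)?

$91,600

σ_p² = 0.42²·3.409² + 0.58²·3.304² + 2·0.92·0.42·0.58·3.409·3.304 = 10.7708 (%²).
σ_p = √10.7708 = 3.282%.
At 99%, z = 2.326.
VaR = 2.326 × 3.282% = 7.634%; on $1,200,000 that is $91,608.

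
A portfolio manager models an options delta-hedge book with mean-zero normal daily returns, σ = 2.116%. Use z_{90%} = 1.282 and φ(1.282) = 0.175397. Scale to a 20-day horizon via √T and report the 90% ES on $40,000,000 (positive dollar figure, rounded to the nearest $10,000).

$6,640,000

σ_{20d} = 2.116% × √20 = 9.463%.
ES multiplier = φ(z)/(1−α) = 0.175397/0.1 = 1.754.
ES = 9.463% × 1.754 = 16.598%; on $40,000,000: $6,639,200.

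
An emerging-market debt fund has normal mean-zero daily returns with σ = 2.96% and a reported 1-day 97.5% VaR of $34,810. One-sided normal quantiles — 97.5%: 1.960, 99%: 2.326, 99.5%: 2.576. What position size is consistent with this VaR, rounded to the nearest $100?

VaR as a fraction of value: z·σ = 1.960 × 2.96% = 5.8016%.
Position = $34,810 / 0.058016 = $600,007.

$600,000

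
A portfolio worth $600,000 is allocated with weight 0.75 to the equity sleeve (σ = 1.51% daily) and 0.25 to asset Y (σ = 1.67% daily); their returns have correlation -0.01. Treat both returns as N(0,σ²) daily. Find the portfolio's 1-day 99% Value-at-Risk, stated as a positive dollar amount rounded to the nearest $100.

$16,800

σ_p² = 0.75²·1.51² + 0.25²·1.67² + 2·-0.01·0.75·0.25·1.51·1.67 = 1.4474 (%²).
σ_p = √1.4474 = 1.203%.
At 99%, z = 2.326.
VaR = 2.326 × 1.203% = 2.798%; on $600,000 that is $16,788.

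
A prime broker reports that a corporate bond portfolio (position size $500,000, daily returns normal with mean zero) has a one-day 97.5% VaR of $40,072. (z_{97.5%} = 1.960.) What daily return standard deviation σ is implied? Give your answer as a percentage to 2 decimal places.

4.09%

VaR as a fraction: $40,072 / $500,000 = 8.014%.
σ = VaR / z = 8.014% / 1.960 = 4.089%.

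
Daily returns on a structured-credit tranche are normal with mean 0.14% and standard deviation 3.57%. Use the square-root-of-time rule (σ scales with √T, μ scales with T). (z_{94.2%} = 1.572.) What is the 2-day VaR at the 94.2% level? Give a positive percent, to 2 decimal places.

σ_{2d} = 3.57% × √2 = 5.049%; μ_{2d} = 2 × 0.14% = 0.280%.
VaR = −(0.280%) + 1.572 × 5.049% = 7.657%.

7.66%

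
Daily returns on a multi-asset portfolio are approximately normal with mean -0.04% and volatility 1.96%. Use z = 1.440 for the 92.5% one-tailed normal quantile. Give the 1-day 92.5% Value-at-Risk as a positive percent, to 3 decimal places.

2.862%

VaR = −μ + z·σ = −(-0.04%) + 1.440 × 1.96% = 2.862%.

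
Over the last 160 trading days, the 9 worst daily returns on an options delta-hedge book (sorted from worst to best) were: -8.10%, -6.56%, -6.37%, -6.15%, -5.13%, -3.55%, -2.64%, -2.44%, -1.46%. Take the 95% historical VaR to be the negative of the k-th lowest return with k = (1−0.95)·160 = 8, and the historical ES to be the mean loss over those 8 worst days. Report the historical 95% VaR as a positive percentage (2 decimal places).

k = 8; the 8th lowest return is -2.44%, so VaR = 2.44%.

2.44%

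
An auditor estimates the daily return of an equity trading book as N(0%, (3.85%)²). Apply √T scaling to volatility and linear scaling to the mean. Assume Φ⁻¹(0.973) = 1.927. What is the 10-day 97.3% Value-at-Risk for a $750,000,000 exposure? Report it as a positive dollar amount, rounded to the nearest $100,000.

σ_{10d} = 3.85% × √10 = 12.175%.
VaR = 1.927 × 12.175% = 23.461%.
On $750,000,000: 0.23461 × $750,000,000 = $175,957,500.

$176,000,000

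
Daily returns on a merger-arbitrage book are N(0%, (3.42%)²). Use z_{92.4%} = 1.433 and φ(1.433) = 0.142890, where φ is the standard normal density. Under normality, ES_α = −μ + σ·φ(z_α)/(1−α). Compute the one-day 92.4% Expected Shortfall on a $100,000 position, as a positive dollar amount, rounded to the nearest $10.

$6,430

Tail multiplier: φ(z)/(1−α) = 0.142890 / 0.076 = 1.880.
ES = 3.42% × 1.880 = 6.430%.
On $100,000: 0.06430 × $100,000 = $6,430.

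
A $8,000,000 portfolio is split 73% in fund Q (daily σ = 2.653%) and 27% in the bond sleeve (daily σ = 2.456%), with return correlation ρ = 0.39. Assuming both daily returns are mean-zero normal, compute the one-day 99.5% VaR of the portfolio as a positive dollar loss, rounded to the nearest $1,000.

$470,000

σ_p² = 0.73²·2.653² + 0.27²·2.456² + 2·0.39·0.73·0.27·2.653·2.456 = 5.1922 (%²).
σ_p = √5.1922 = 2.279%.
At 99.5%, z = 2.576.
VaR = 2.576 × 2.279% = 5.871%; on $8,000,000 that is $469,680.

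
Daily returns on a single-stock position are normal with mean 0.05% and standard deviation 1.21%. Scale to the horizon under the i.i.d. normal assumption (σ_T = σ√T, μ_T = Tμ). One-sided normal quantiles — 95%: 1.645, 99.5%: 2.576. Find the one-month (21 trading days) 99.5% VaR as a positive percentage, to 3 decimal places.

σ_{21d} = 1.21% × √21 = 5.545%; μ_{21d} = 21 × 0.05% = 1.050%.
VaR = −(1.050%) + 2.576 × 5.545% = 13.234%.

13.234%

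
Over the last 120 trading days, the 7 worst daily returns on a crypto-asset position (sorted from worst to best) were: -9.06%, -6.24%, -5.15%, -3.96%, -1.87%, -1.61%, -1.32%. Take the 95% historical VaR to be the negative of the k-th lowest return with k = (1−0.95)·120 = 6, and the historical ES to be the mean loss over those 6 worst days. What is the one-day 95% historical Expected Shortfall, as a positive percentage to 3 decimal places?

The 6 worst returns sum to -27.89%.
ES = −(-27.89%) / 6 = 4.6483…% ≈ 4.648%.

4.648%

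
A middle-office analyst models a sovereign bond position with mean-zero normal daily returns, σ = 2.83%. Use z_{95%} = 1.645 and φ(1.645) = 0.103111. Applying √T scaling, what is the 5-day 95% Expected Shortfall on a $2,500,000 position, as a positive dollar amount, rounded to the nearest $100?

σ_{5d} = 2.83% × √5 = 6.328%.
ES multiplier = φ(z)/(1−α) = 0.103111/0.05 = 2.062.
ES = 6.328% × 2.062 = 13.048%; on $2,500,000: $326,200.

$326,200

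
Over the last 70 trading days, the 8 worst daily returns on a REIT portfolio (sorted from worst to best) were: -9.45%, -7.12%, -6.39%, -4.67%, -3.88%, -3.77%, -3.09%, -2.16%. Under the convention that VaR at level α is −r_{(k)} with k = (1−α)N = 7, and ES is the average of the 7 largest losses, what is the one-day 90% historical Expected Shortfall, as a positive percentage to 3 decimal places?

5.481%

The 7 worst returns sum to -38.37%.
ES = −(-38.37%) / 7 = 5.4814…% ≈ 5.481%.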